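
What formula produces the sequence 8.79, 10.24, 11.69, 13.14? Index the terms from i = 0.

Check differences: 10.24 - 8.79 = 1.45
11.69 - 10.24 = 1.45
Common difference d = 1.45.
First term a = 8.79.
Formula: S_i = 8.79 + 1.45*i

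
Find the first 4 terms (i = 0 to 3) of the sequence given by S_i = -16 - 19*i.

This is an arithmetic sequence.
i=0: S_0 = -16 + -19*0 = -16
i=1: S_1 = -16 + -19*1 = -35
i=2: S_2 = -16 + -19*2 = -54
i=3: S_3 = -16 + -19*3 = -73
The first 4 terms are: [-16, -35, -54, -73]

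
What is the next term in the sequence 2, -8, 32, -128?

Ratios: -8 / 2 = -4.0
This is a geometric sequence with common ratio r = -4.
Next term = -128 * -4 = 512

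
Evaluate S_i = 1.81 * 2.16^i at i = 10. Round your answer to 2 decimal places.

S_10 = 1.81 * 2.16^10 ≈ 1.81 * 2210.7392 ≈ 4001.44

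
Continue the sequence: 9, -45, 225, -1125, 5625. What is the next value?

Ratios: -45 / 9 = -5.0
This is a geometric sequence with common ratio r = -5.
Next term = 5625 * -5 = -28125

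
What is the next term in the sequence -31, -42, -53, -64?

Differences: -42 - -31 = -11
This is an arithmetic sequence with common difference d = -11.
Next term = -64 + -11 = -75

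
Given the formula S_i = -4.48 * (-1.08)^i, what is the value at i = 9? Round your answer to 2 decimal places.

S_9 = -4.48 * (-1.08)^9 ≈ -4.48 * -1.999 ≈ 8.96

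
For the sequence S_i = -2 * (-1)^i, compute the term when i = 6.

S_6 = -2 * (-1)^6 = -2 * 1 = -2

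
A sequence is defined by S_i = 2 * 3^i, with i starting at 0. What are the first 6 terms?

This is a geometric sequence.
i=0: S_0 = 2 * 3^0 = 2
i=1: S_1 = 2 * 3^1 = 6
i=2: S_2 = 2 * 3^2 = 18
i=3: S_3 = 2 * 3^3 = 54
i=4: S_4 = 2 * 3^4 = 162
i=5: S_5 = 2 * 3^5 = 486
The first 6 terms are: [2, 6, 18, 54, 162, 486]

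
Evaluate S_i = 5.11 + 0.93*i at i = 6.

S_6 = 5.11 + 0.93*6 = 5.11 + 5.58 = 10.69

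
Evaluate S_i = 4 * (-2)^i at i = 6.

S_6 = 4 * (-2)^6 = 4 * 64 = 256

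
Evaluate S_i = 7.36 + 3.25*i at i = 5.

S_5 = 7.36 + 3.25*5 = 7.36 + 16.25 = 23.61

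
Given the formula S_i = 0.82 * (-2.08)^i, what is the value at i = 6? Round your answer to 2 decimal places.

S_6 = 0.82 * (-2.08)^6 ≈ 0.82 * 80.9804 ≈ 66.4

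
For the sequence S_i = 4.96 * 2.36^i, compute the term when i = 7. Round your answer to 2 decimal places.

S_7 = 4.96 * 2.36^7 ≈ 4.96 * 407.7407 ≈ 2022.39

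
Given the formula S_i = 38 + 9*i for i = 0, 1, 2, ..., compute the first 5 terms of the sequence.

This is an arithmetic sequence.
i=0: S_0 = 38 + 9*0 = 38
i=1: S_1 = 38 + 9*1 = 47
i=2: S_2 = 38 + 9*2 = 56
i=3: S_3 = 38 + 9*3 = 65
i=4: S_4 = 38 + 9*4 = 74
The first 5 terms are: [38, 47, 56, 65, 74]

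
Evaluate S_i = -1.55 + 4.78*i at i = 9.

S_9 = -1.55 + 4.78*9 = -1.55 + 43.02 = 41.47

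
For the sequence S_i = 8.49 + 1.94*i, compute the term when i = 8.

S_8 = 8.49 + 1.94*8 = 8.49 + 15.52 = 24.01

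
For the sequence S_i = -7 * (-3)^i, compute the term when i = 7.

S_7 = -7 * (-3)^7 = -7 * -2187 = 15309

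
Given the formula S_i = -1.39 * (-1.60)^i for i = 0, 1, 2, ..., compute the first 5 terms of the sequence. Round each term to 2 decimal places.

This is a geometric sequence.
i=0: S_0 = -1.39 * (-1.6)^0 = -1.39
i=1: S_1 = -1.39 * (-1.6)^1 ≈ 2.22
i=2: S_2 = -1.39 * (-1.6)^2 ≈ -3.56
i=3: S_3 = -1.39 * (-1.6)^3 ≈ 5.69
i=4: S_4 = -1.39 * (-1.6)^4 ≈ -9.11
The first 5 terms are: [-1.39, 2.22, -3.56, 5.69, -9.11]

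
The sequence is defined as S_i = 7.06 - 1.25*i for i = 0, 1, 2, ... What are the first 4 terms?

This is an arithmetic sequence.
i=0: S_0 = 7.06 + -1.25*0 = 7.06
i=1: S_1 = 7.06 + -1.25*1 = 5.81
i=2: S_2 = 7.06 + -1.25*2 = 4.56
i=3: S_3 = 7.06 + -1.25*3 = 3.31
The first 4 terms are: [7.06, 5.81, 4.56, 3.31]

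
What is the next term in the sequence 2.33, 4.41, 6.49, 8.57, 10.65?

Differences: 4.41 - 2.33 = 2.08
This is an arithmetic sequence with common difference d = 2.08.
Next term = 10.65 + 2.08 = 12.73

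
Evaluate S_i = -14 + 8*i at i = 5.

S_5 = -14 + 8*5 = -14 + 40 = 26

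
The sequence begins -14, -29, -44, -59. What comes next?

Differences: -29 - -14 = -15
This is an arithmetic sequence with common difference d = -15.
Next term = -59 + -15 = -74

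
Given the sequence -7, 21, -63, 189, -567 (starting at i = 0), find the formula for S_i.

Check ratios: 21 / -7 = -3.0
Common ratio r = -3.
First term a = -7.
Formula: S_i = -7 * (-3)^i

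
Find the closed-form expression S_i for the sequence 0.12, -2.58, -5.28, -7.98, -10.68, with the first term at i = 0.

Check differences: -2.58 - 0.12 = -2.7
-5.28 - -2.58 = -2.7
Common difference d = -2.7.
First term a = 0.12.
Formula: S_i = 0.12 - 2.70*i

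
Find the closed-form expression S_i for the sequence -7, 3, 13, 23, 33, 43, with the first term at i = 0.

Check differences: 3 - -7 = 10
13 - 3 = 10
Common difference d = 10.
First term a = -7.
Formula: S_i = -7 + 10*i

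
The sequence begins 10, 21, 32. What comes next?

Differences: 21 - 10 = 11
This is an arithmetic sequence with common difference d = 11.
Next term = 32 + 11 = 43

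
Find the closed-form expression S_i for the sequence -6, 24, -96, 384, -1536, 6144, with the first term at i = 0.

Check ratios: 24 / -6 = -4.0
Common ratio r = -4.
First term a = -6.
Formula: S_i = -6 * (-4)^i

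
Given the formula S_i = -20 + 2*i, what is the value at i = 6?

S_6 = -20 + 2*6 = -20 + 12 = -8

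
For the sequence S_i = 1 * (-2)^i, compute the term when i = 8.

S_8 = 1 * (-2)^8 = 1 * 256 = 256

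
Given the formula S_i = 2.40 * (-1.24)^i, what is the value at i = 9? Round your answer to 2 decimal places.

S_9 = 2.4 * (-1.24)^9 ≈ 2.4 * -6.931 ≈ -16.63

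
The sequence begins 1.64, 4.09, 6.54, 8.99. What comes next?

Differences: 4.09 - 1.64 = 2.45
This is an arithmetic sequence with common difference d = 2.45.
Next term = 8.99 + 2.45 = 11.44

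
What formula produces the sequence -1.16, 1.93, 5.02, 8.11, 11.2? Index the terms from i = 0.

Check differences: 1.93 - -1.16 = 3.09
5.02 - 1.93 = 3.09
Common difference d = 3.09.
First term a = -1.16.
Formula: S_i = -1.16 + 3.09*i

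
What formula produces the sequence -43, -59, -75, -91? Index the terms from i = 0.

Check differences: -59 - -43 = -16
-75 - -59 = -16
Common difference d = -16.
First term a = -43.
Formula: S_i = -43 - 16*i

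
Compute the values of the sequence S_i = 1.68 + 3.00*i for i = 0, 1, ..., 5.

This is an arithmetic sequence.
i=0: S_0 = 1.68 + 3.0*0 = 1.68
i=1: S_1 = 1.68 + 3.0*1 = 4.68
i=2: S_2 = 1.68 + 3.0*2 = 7.68
i=3: S_3 = 1.68 + 3.0*3 = 10.68
i=4: S_4 = 1.68 + 3.0*4 = 13.68
i=5: S_5 = 1.68 + 3.0*5 = 16.68
The first 6 terms are: [1.68, 4.68, 7.68, 10.68, 13.68, 16.68]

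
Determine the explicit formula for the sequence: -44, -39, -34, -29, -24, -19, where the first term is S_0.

Check differences: -39 - -44 = 5
-34 - -39 = 5
Common difference d = 5.
First term a = -44.
Formula: S_i = -44 + 5*i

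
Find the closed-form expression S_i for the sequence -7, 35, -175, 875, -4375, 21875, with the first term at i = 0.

Check ratios: 35 / -7 = -5.0
Common ratio r = -5.
First term a = -7.
Formula: S_i = -7 * (-5)^i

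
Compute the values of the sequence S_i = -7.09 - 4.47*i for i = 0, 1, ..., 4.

This is an arithmetic sequence.
i=0: S_0 = -7.09 + -4.47*0 = -7.09
i=1: S_1 = -7.09 + -4.47*1 = -11.56
i=2: S_2 = -7.09 + -4.47*2 = -16.03
i=3: S_3 = -7.09 + -4.47*3 = -20.5
i=4: S_4 = -7.09 + -4.47*4 = -24.97
The first 5 terms are: [-7.09, -11.56, -16.03, -20.5, -24.97]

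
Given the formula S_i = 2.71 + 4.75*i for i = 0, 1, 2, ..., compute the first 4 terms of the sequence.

This is an arithmetic sequence.
i=0: S_0 = 2.71 + 4.75*0 = 2.71
i=1: S_1 = 2.71 + 4.75*1 = 7.46
i=2: S_2 = 2.71 + 4.75*2 = 12.21
i=3: S_3 = 2.71 + 4.75*3 = 16.96
The first 4 terms are: [2.71, 7.46, 12.21, 16.96]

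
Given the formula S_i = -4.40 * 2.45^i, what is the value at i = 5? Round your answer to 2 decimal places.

S_5 = -4.4 * 2.45^5 ≈ -4.4 * 88.2735 ≈ -388.4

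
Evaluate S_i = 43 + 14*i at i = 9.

S_9 = 43 + 14*9 = 43 + 126 = 169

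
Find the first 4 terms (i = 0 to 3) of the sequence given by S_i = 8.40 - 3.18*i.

This is an arithmetic sequence.
i=0: S_0 = 8.4 + -3.18*0 = 8.4
i=1: S_1 = 8.4 + -3.18*1 = 5.22
i=2: S_2 = 8.4 + -3.18*2 = 2.04
i=3: S_3 = 8.4 + -3.18*3 = -1.14
The first 4 terms are: [8.4, 5.22, 2.04, -1.14]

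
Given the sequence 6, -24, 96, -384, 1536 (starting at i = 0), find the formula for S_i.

Check ratios: -24 / 6 = -4.0
Common ratio r = -4.
First term a = 6.
Formula: S_i = 6 * (-4)^i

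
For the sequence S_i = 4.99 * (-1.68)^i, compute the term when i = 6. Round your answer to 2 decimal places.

S_6 = 4.99 * (-1.68)^6 ≈ 4.99 * 22.4831 ≈ 112.19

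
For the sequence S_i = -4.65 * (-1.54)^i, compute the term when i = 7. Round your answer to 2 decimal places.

S_7 = -4.65 * (-1.54)^7 ≈ -4.65 * -20.5421 ≈ 95.52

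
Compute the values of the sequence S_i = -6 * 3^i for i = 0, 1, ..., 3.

This is a geometric sequence.
i=0: S_0 = -6 * 3^0 = -6
i=1: S_1 = -6 * 3^1 = -18
i=2: S_2 = -6 * 3^2 = -54
i=3: S_3 = -6 * 3^3 = -162
The first 4 terms are: [-6, -18, -54, -162]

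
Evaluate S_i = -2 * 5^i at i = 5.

S_5 = -2 * 5^5 = -2 * 3125 = -6250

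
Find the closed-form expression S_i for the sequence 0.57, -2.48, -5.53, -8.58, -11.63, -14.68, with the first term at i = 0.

Check differences: -2.48 - 0.57 = -3.05
-5.53 - -2.48 = -3.05
Common difference d = -3.05.
First term a = 0.57.
Formula: S_i = 0.57 - 3.05*i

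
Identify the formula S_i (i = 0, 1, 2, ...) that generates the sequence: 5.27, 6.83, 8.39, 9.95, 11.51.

Check differences: 6.83 - 5.27 = 1.56
8.39 - 6.83 = 1.56
Common difference d = 1.56.
First term a = 5.27.
Formula: S_i = 5.27 + 1.56*i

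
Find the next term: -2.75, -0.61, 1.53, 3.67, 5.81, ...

Differences: -0.61 - -2.75 = 2.14
This is an arithmetic sequence with common difference d = 2.14.
Next term = 5.81 + 2.14 = 7.95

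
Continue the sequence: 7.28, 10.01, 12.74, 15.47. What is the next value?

Differences: 10.01 - 7.28 = 2.73
This is an arithmetic sequence with common difference d = 2.73.
Next term = 15.47 + 2.73 = 18.2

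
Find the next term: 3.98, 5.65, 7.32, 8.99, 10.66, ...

Differences: 5.65 - 3.98 = 1.67
This is an arithmetic sequence with common difference d = 1.67.
Next term = 10.66 + 1.67 = 12.33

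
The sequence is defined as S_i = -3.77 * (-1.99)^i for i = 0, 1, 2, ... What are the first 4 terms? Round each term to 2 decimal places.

This is a geometric sequence.
i=0: S_0 = -3.77 * (-1.99)^0 = -3.77
i=1: S_1 = -3.77 * (-1.99)^1 ≈ 7.5
i=2: S_2 = -3.77 * (-1.99)^2 ≈ -14.93
i=3: S_3 = -3.77 * (-1.99)^3 ≈ 29.71
The first 4 terms are: [-3.77, 7.5, -14.93, 29.71]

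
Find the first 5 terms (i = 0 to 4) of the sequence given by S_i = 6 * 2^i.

This is a geometric sequence.
i=0: S_0 = 6 * 2^0 = 6
i=1: S_1 = 6 * 2^1 = 12
i=2: S_2 = 6 * 2^2 = 24
i=3: S_3 = 6 * 2^3 = 48
i=4: S_4 = 6 * 2^4 = 96
The first 5 terms are: [6, 12, 24, 48, 96]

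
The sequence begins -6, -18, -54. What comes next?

Ratios: -18 / -6 = 3.0
This is a geometric sequence with common ratio r = 3.
Next term = -54 * 3 = -162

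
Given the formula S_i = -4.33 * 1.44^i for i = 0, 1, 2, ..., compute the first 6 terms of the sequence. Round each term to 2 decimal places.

This is a geometric sequence.
i=0: S_0 = -4.33 * 1.44^0 = -4.33
i=1: S_1 = -4.33 * 1.44^1 ≈ -6.24
i=2: S_2 = -4.33 * 1.44^2 ≈ -8.98
i=3: S_3 = -4.33 * 1.44^3 ≈ -12.93
i=4: S_4 = -4.33 * 1.44^4 ≈ -18.62
i=5: S_5 = -4.33 * 1.44^5 ≈ -26.81
The first 6 terms are: [-4.33, -6.24, -8.98, -12.93, -18.62, -26.81]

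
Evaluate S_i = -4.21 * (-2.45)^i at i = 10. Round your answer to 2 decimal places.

S_10 = -4.21 * (-2.45)^10 ≈ -4.21 * 7792.2135 ≈ -32805.22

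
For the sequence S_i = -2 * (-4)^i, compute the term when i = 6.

S_6 = -2 * (-4)^6 = -2 * 4096 = -8192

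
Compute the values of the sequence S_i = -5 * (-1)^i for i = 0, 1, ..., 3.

This is a geometric sequence.
i=0: S_0 = -5 * (-1)^0 = -5
i=1: S_1 = -5 * (-1)^1 = 5
i=2: S_2 = -5 * (-1)^2 = -5
i=3: S_3 = -5 * (-1)^3 = 5
The first 4 terms are: [-5, 5, -5, 5]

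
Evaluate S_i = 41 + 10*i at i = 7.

S_7 = 41 + 10*7 = 41 + 70 = 111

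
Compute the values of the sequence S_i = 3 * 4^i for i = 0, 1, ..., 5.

This is a geometric sequence.
i=0: S_0 = 3 * 4^0 = 3
i=1: S_1 = 3 * 4^1 = 12
i=2: S_2 = 3 * 4^2 = 48
i=3: S_3 = 3 * 4^3 = 192
i=4: S_4 = 3 * 4^4 = 768
i=5: S_5 = 3 * 4^5 = 3072
The first 6 terms are: [3, 12, 48, 192, 768, 3072]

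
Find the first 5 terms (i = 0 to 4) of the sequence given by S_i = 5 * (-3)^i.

This is a geometric sequence.
i=0: S_0 = 5 * (-3)^0 = 5
i=1: S_1 = 5 * (-3)^1 = -15
i=2: S_2 = 5 * (-3)^2 = 45
i=3: S_3 = 5 * (-3)^3 = -135
i=4: S_4 = 5 * (-3)^4 = 405
The first 5 terms are: [5, -15, 45, -135, 405]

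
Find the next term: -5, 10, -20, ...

Ratios: 10 / -5 = -2.0
This is a geometric sequence with common ratio r = -2.
Next term = -20 * -2 = 40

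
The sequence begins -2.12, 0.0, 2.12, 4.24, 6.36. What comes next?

Differences: 0.0 - -2.12 = 2.12
This is an arithmetic sequence with common difference d = 2.12.
Next term = 6.36 + 2.12 = 8.48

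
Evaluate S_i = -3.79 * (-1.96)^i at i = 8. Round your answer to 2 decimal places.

S_8 = -3.79 * (-1.96)^8 ≈ -3.79 * 217.7953 ≈ -825.44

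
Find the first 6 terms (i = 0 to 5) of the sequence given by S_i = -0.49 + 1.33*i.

This is an arithmetic sequence.
i=0: S_0 = -0.49 + 1.33*0 = -0.49
i=1: S_1 = -0.49 + 1.33*1 = 0.84
i=2: S_2 = -0.49 + 1.33*2 = 2.17
i=3: S_3 = -0.49 + 1.33*3 = 3.5
i=4: S_4 = -0.49 + 1.33*4 = 4.83
i=5: S_5 = -0.49 + 1.33*5 = 6.16
The first 6 terms are: [-0.49, 0.84, 2.17, 3.5, 4.83, 6.16]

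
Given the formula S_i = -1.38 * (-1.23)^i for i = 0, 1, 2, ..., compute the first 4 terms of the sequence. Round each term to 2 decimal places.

This is a geometric sequence.
i=0: S_0 = -1.38 * (-1.23)^0 = -1.38
i=1: S_1 = -1.38 * (-1.23)^1 ≈ 1.7
i=2: S_2 = -1.38 * (-1.23)^2 ≈ -2.09
i=3: S_3 = -1.38 * (-1.23)^3 ≈ 2.57
The first 4 terms are: [-1.38, 1.7, -2.09, 2.57]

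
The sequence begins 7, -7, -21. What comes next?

Differences: -7 - 7 = -14
This is an arithmetic sequence with common difference d = -14.
Next term = -21 + -14 = -35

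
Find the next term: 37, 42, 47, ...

Differences: 42 - 37 = 5
This is an arithmetic sequence with common difference d = 5.
Next term = 47 + 5 = 52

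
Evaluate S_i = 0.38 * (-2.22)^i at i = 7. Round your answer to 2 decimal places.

S_7 = 0.38 * (-2.22)^7 ≈ 0.38 * -265.7485 ≈ -100.98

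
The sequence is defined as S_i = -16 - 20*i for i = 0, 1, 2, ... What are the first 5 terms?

This is an arithmetic sequence.
i=0: S_0 = -16 + -20*0 = -16
i=1: S_1 = -16 + -20*1 = -36
i=2: S_2 = -16 + -20*2 = -56
i=3: S_3 = -16 + -20*3 = -76
i=4: S_4 = -16 + -20*4 = -96
The first 5 terms are: [-16, -36, -56, -76, -96]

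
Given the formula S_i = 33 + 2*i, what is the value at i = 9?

S_9 = 33 + 2*9 = 33 + 18 = 51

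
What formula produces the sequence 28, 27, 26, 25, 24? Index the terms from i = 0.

Check differences: 27 - 28 = -1
26 - 27 = -1
Common difference d = -1.
First term a = 28.
Formula: S_i = 28 - 1*i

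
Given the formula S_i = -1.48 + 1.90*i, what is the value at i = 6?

S_6 = -1.48 + 1.9*6 = -1.48 + 11.4 = 9.92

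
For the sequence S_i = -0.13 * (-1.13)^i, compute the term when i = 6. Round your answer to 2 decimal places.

S_6 = -0.13 * (-1.13)^6 ≈ -0.13 * 2.082 ≈ -0.27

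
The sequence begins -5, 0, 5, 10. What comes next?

Differences: 0 - -5 = 5
This is an arithmetic sequence with common difference d = 5.
Next term = 10 + 5 = 15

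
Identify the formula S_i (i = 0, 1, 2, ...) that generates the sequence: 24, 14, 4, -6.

Check differences: 14 - 24 = -10
4 - 14 = -10
Common difference d = -10.
First term a = 24.
Formula: S_i = 24 - 10*i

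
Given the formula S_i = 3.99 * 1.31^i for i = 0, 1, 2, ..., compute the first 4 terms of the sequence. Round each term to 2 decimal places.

This is a geometric sequence.
i=0: S_0 = 3.99 * 1.31^0 = 3.99
i=1: S_1 = 3.99 * 1.31^1 ≈ 5.23
i=2: S_2 = 3.99 * 1.31^2 ≈ 6.85
i=3: S_3 = 3.99 * 1.31^3 ≈ 8.97
The first 4 terms are: [3.99, 5.23, 6.85, 8.97]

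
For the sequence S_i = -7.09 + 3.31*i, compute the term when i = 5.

S_5 = -7.09 + 3.31*5 = -7.09 + 16.55 = 9.46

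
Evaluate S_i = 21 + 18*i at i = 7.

S_7 = 21 + 18*7 = 21 + 126 = 147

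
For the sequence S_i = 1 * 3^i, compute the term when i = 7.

S_7 = 1 * 3^7 = 1 * 2187 = 2187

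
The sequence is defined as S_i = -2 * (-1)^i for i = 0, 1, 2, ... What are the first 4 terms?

This is a geometric sequence.
i=0: S_0 = -2 * (-1)^0 = -2
i=1: S_1 = -2 * (-1)^1 = 2
i=2: S_2 = -2 * (-1)^2 = -2
i=3: S_3 = -2 * (-1)^3 = 2
The first 4 terms are: [-2, 2, -2, 2]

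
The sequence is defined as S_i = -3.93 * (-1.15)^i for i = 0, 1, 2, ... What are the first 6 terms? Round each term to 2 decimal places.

This is a geometric sequence.
i=0: S_0 = -3.93 * (-1.15)^0 = -3.93
i=1: S_1 = -3.93 * (-1.15)^1 ≈ 4.52
i=2: S_2 = -3.93 * (-1.15)^2 ≈ -5.2
i=3: S_3 = -3.93 * (-1.15)^3 ≈ 5.98
i=4: S_4 = -3.93 * (-1.15)^4 ≈ -6.87
i=5: S_5 = -3.93 * (-1.15)^5 ≈ 7.9
The first 6 terms are: [-3.93, 4.52, -5.2, 5.98, -6.87, 7.9]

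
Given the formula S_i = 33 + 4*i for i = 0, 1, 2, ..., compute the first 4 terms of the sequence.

This is an arithmetic sequence.
i=0: S_0 = 33 + 4*0 = 33
i=1: S_1 = 33 + 4*1 = 37
i=2: S_2 = 33 + 4*2 = 41
i=3: S_3 = 33 + 4*3 = 45
The first 4 terms are: [33, 37, 41, 45]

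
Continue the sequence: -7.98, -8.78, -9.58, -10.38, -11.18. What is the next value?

Differences: -8.78 - -7.98 = -0.8
This is an arithmetic sequence with common difference d = -0.8.
Next term = -11.18 + -0.8 = -11.98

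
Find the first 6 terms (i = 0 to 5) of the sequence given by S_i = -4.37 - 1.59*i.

This is an arithmetic sequence.
i=0: S_0 = -4.37 + -1.59*0 = -4.37
i=1: S_1 = -4.37 + -1.59*1 = -5.96
i=2: S_2 = -4.37 + -1.59*2 = -7.55
i=3: S_3 = -4.37 + -1.59*3 = -9.14
i=4: S_4 = -4.37 + -1.59*4 = -10.73
i=5: S_5 = -4.37 + -1.59*5 = -12.32
The first 6 terms are: [-4.37, -5.96, -7.55, -9.14, -10.73, -12.32]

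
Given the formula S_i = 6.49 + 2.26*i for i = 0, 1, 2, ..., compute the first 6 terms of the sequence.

This is an arithmetic sequence.
i=0: S_0 = 6.49 + 2.26*0 = 6.49
i=1: S_1 = 6.49 + 2.26*1 = 8.75
i=2: S_2 = 6.49 + 2.26*2 = 11.01
i=3: S_3 = 6.49 + 2.26*3 = 13.27
i=4: S_4 = 6.49 + 2.26*4 = 15.53
i=5: S_5 = 6.49 + 2.26*5 = 17.79
The first 6 terms are: [6.49, 8.75, 11.01, 13.27, 15.53, 17.79]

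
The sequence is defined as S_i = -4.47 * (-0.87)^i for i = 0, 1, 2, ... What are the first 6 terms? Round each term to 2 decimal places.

This is a geometric sequence.
i=0: S_0 = -4.47 * (-0.87)^0 = -4.47
i=1: S_1 = -4.47 * (-0.87)^1 ≈ 3.89
i=2: S_2 = -4.47 * (-0.87)^2 ≈ -3.38
i=3: S_3 = -4.47 * (-0.87)^3 ≈ 2.94
i=4: S_4 = -4.47 * (-0.87)^4 ≈ -2.56
i=5: S_5 = -4.47 * (-0.87)^5 ≈ 2.23
The first 6 terms are: [-4.47, 3.89, -3.38, 2.94, -2.56, 2.23]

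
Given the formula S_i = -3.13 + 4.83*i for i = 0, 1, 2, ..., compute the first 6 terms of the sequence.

This is an arithmetic sequence.
i=0: S_0 = -3.13 + 4.83*0 = -3.13
i=1: S_1 = -3.13 + 4.83*1 = 1.7
i=2: S_2 = -3.13 + 4.83*2 = 6.53
i=3: S_3 = -3.13 + 4.83*3 = 11.36
i=4: S_4 = -3.13 + 4.83*4 = 16.19
i=5: S_5 = -3.13 + 4.83*5 = 21.02
The first 6 terms are: [-3.13, 1.7, 6.53, 11.36, 16.19, 21.02]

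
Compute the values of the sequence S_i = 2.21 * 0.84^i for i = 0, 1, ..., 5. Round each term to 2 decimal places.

This is a geometric sequence.
i=0: S_0 = 2.21 * 0.84^0 = 2.21
i=1: S_1 = 2.21 * 0.84^1 ≈ 1.86
i=2: S_2 = 2.21 * 0.84^2 ≈ 1.56
i=3: S_3 = 2.21 * 0.84^3 ≈ 1.31
i=4: S_4 = 2.21 * 0.84^4 ≈ 1.1
i=5: S_5 = 2.21 * 0.84^5 ≈ 0.92
The first 6 terms are: [2.21, 1.86, 1.56, 1.31, 1.1, 0.92]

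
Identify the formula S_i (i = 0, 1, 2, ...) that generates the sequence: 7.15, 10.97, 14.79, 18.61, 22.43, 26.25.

Check differences: 10.97 - 7.15 = 3.82
14.79 - 10.97 = 3.82
Common difference d = 3.82.
First term a = 7.15.
Formula: S_i = 7.15 + 3.82*i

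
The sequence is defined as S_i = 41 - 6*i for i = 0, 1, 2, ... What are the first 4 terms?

This is an arithmetic sequence.
i=0: S_0 = 41 + -6*0 = 41
i=1: S_1 = 41 + -6*1 = 35
i=2: S_2 = 41 + -6*2 = 29
i=3: S_3 = 41 + -6*3 = 23
The first 4 terms are: [41, 35, 29, 23]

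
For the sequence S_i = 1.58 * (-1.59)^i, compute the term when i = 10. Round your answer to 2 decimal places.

S_10 = 1.58 * (-1.59)^10 ≈ 1.58 * 103.2693 ≈ 163.17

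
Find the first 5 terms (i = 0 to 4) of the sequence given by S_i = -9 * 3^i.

This is a geometric sequence.
i=0: S_0 = -9 * 3^0 = -9
i=1: S_1 = -9 * 3^1 = -27
i=2: S_2 = -9 * 3^2 = -81
i=3: S_3 = -9 * 3^3 = -243
i=4: S_4 = -9 * 3^4 = -729
The first 5 terms are: [-9, -27, -81, -243, -729]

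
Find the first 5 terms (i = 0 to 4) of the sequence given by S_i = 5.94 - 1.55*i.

This is an arithmetic sequence.
i=0: S_0 = 5.94 + -1.55*0 = 5.94
i=1: S_1 = 5.94 + -1.55*1 = 4.39
i=2: S_2 = 5.94 + -1.55*2 = 2.84
i=3: S_3 = 5.94 + -1.55*3 = 1.29
i=4: S_4 = 5.94 + -1.55*4 = -0.26
The first 5 terms are: [5.94, 4.39, 2.84, 1.29, -0.26]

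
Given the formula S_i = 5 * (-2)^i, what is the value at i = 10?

S_10 = 5 * (-2)^10 = 5 * 1024 = 5120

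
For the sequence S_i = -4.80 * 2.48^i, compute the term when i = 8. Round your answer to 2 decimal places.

S_8 = -4.8 * 2.48^8 ≈ -4.8 * 1430.9137 ≈ -6868.39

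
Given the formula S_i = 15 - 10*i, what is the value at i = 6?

S_6 = 15 + -10*6 = 15 + -60 = -45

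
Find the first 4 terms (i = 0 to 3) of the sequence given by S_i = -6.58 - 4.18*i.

This is an arithmetic sequence.
i=0: S_0 = -6.58 + -4.18*0 = -6.58
i=1: S_1 = -6.58 + -4.18*1 = -10.76
i=2: S_2 = -6.58 + -4.18*2 = -14.94
i=3: S_3 = -6.58 + -4.18*3 = -19.12
The first 4 terms are: [-6.58, -10.76, -14.94, -19.12]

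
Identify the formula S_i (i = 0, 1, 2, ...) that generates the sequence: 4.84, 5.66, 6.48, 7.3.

Check differences: 5.66 - 4.84 = 0.82
6.48 - 5.66 = 0.82
Common difference d = 0.82.
First term a = 4.84.
Formula: S_i = 4.84 + 0.82*i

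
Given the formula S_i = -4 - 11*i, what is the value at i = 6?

S_6 = -4 + -11*6 = -4 + -66 = -70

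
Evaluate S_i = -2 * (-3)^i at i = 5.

S_5 = -2 * (-3)^5 = -2 * -243 = 486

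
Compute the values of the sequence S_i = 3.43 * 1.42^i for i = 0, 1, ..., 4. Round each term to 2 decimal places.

This is a geometric sequence.
i=0: S_0 = 3.43 * 1.42^0 = 3.43
i=1: S_1 = 3.43 * 1.42^1 ≈ 4.87
i=2: S_2 = 3.43 * 1.42^2 ≈ 6.92
i=3: S_3 = 3.43 * 1.42^3 ≈ 9.82
i=4: S_4 = 3.43 * 1.42^4 ≈ 13.95
The first 5 terms are: [3.43, 4.87, 6.92, 9.82, 13.95]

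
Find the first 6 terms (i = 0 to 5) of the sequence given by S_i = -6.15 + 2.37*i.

This is an arithmetic sequence.
i=0: S_0 = -6.15 + 2.37*0 = -6.15
i=1: S_1 = -6.15 + 2.37*1 = -3.78
i=2: S_2 = -6.15 + 2.37*2 = -1.41
i=3: S_3 = -6.15 + 2.37*3 = 0.96
i=4: S_4 = -6.15 + 2.37*4 = 3.33
i=5: S_5 = -6.15 + 2.37*5 = 5.7
The first 6 terms are: [-6.15, -3.78, -1.41, 0.96, 3.33, 5.7]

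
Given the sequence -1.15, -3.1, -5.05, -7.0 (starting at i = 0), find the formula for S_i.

Check differences: -3.1 - -1.15 = -1.95
-5.05 - -3.1 = -1.95
Common difference d = -1.95.
First term a = -1.15.
Formula: S_i = -1.15 - 1.95*i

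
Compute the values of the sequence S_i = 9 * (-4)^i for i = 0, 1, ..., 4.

This is a geometric sequence.
i=0: S_0 = 9 * (-4)^0 = 9
i=1: S_1 = 9 * (-4)^1 = -36
i=2: S_2 = 9 * (-4)^2 = 144
i=3: S_3 = 9 * (-4)^3 = -576
i=4: S_4 = 9 * (-4)^4 = 2304
The first 5 terms are: [9, -36, 144, -576, 2304]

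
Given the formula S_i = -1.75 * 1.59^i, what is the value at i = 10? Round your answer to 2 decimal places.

S_10 = -1.75 * 1.59^10 ≈ -1.75 * 103.2693 ≈ -180.72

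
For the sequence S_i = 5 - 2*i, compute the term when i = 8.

S_8 = 5 + -2*8 = 5 + -16 = -11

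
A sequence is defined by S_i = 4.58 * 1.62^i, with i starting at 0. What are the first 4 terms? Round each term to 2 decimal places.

This is a geometric sequence.
i=0: S_0 = 4.58 * 1.62^0 = 4.58
i=1: S_1 = 4.58 * 1.62^1 ≈ 7.42
i=2: S_2 = 4.58 * 1.62^2 ≈ 12.02
i=3: S_3 = 4.58 * 1.62^3 ≈ 19.47
The first 4 terms are: [4.58, 7.42, 12.02, 19.47]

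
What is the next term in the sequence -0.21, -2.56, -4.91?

Differences: -2.56 - -0.21 = -2.35
This is an arithmetic sequence with common difference d = -2.35.
Next term = -4.91 + -2.35 = -7.26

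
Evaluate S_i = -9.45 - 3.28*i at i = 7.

S_7 = -9.45 + -3.28*7 = -9.45 + -22.96 = -32.41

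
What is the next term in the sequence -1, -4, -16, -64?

Ratios: -4 / -1 = 4.0
This is a geometric sequence with common ratio r = 4.
Next term = -64 * 4 = -256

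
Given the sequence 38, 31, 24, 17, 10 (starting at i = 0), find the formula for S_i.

Check differences: 31 - 38 = -7
24 - 31 = -7
Common difference d = -7.
First term a = 38.
Formula: S_i = 38 - 7*i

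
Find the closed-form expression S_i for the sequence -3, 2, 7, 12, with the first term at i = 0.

Check differences: 2 - -3 = 5
7 - 2 = 5
Common difference d = 5.
First term a = -3.
Formula: S_i = -3 + 5*i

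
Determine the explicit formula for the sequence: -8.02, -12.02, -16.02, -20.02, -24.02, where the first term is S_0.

Check differences: -12.02 - -8.02 = -4.0
-16.02 - -12.02 = -4.0
Common difference d = -4.0.
First term a = -8.02.
Formula: S_i = -8.02 - 4.00*i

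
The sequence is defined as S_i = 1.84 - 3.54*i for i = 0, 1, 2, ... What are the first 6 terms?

This is an arithmetic sequence.
i=0: S_0 = 1.84 + -3.54*0 = 1.84
i=1: S_1 = 1.84 + -3.54*1 = -1.7
i=2: S_2 = 1.84 + -3.54*2 = -5.24
i=3: S_3 = 1.84 + -3.54*3 = -8.78
i=4: S_4 = 1.84 + -3.54*4 = -12.32
i=5: S_5 = 1.84 + -3.54*5 = -15.86
The first 6 terms are: [1.84, -1.7, -5.24, -8.78, -12.32, -15.86]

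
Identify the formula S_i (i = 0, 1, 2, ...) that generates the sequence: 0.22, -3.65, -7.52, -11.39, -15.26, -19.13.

Check differences: -3.65 - 0.22 = -3.87
-7.52 - -3.65 = -3.87
Common difference d = -3.87.
First term a = 0.22.
Formula: S_i = 0.22 - 3.87*i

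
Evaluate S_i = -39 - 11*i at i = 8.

S_8 = -39 + -11*8 = -39 + -88 = -127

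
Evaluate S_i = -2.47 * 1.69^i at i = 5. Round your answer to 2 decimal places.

S_5 = -2.47 * 1.69^5 ≈ -2.47 * 13.7858 ≈ -34.05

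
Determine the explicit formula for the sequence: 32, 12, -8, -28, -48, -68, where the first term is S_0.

Check differences: 12 - 32 = -20
-8 - 12 = -20
Common difference d = -20.
First term a = 32.
Formula: S_i = 32 - 20*i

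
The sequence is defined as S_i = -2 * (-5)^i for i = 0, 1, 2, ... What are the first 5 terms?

This is a geometric sequence.
i=0: S_0 = -2 * (-5)^0 = -2
i=1: S_1 = -2 * (-5)^1 = 10
i=2: S_2 = -2 * (-5)^2 = -50
i=3: S_3 = -2 * (-5)^3 = 250
i=4: S_4 = -2 * (-5)^4 = -1250
The first 5 terms are: [-2, 10, -50, 250, -1250]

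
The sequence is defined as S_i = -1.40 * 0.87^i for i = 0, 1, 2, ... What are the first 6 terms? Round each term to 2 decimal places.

This is a geometric sequence.
i=0: S_0 = -1.4 * 0.87^0 = -1.4
i=1: S_1 = -1.4 * 0.87^1 ≈ -1.22
i=2: S_2 = -1.4 * 0.87^2 ≈ -1.06
i=3: S_3 = -1.4 * 0.87^3 ≈ -0.92
i=4: S_4 = -1.4 * 0.87^4 ≈ -0.8
i=5: S_5 = -1.4 * 0.87^5 ≈ -0.7
The first 6 terms are: [-1.4, -1.22, -1.06, -0.92, -0.8, -0.7]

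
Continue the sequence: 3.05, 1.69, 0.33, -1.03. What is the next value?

Differences: 1.69 - 3.05 = -1.36
This is an arithmetic sequence with common difference d = -1.36.
Next term = -1.03 + -1.36 = -2.39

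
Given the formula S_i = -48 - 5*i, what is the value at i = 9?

S_9 = -48 + -5*9 = -48 + -45 = -93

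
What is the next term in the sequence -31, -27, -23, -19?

Differences: -27 - -31 = 4
This is an arithmetic sequence with common difference d = 4.
Next term = -19 + 4 = -15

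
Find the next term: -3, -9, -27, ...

Ratios: -9 / -3 = 3.0
This is a geometric sequence with common ratio r = 3.
Next term = -27 * 3 = -81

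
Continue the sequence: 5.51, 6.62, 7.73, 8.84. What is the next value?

Differences: 6.62 - 5.51 = 1.11
This is an arithmetic sequence with common difference d = 1.11.
Next term = 8.84 + 1.11 = 9.95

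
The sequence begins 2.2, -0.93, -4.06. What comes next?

Differences: -0.93 - 2.2 = -3.13
This is an arithmetic sequence with common difference d = -3.13.
Next term = -4.06 + -3.13 = -7.19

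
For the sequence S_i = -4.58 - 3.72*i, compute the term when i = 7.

S_7 = -4.58 + -3.72*7 = -4.58 + -26.04 = -30.62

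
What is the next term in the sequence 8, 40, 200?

Ratios: 40 / 8 = 5.0
This is a geometric sequence with common ratio r = 5.
Next term = 200 * 5 = 1000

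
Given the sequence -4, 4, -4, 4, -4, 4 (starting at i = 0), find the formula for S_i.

Check ratios: 4 / -4 = -1.0
Common ratio r = -1.
First term a = -4.
Formula: S_i = -4 * (-1)^i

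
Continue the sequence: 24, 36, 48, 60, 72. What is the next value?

Differences: 36 - 24 = 12
This is an arithmetic sequence with common difference d = 12.
Next term = 72 + 12 = 84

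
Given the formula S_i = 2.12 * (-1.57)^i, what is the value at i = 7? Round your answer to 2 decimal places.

S_7 = 2.12 * (-1.57)^7 ≈ 2.12 * -23.5124 ≈ -49.85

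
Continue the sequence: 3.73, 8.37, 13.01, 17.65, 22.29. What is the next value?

Differences: 8.37 - 3.73 = 4.64
This is an arithmetic sequence with common difference d = 4.64.
Next term = 22.29 + 4.64 = 26.93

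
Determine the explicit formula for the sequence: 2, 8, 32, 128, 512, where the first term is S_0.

Check ratios: 8 / 2 = 4.0
Common ratio r = 4.
First term a = 2.
Formula: S_i = 2 * 4^i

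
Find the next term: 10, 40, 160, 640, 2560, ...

Ratios: 40 / 10 = 4.0
This is a geometric sequence with common ratio r = 4.
Next term = 2560 * 4 = 10240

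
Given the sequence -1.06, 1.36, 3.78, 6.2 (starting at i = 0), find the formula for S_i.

Check differences: 1.36 - -1.06 = 2.42
3.78 - 1.36 = 2.42
Common difference d = 2.42.
First term a = -1.06.
Formula: S_i = -1.06 + 2.42*i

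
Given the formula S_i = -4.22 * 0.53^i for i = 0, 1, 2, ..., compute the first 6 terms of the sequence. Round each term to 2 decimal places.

This is a geometric sequence.
i=0: S_0 = -4.22 * 0.53^0 = -4.22
i=1: S_1 = -4.22 * 0.53^1 ≈ -2.24
i=2: S_2 = -4.22 * 0.53^2 ≈ -1.19
i=3: S_3 = -4.22 * 0.53^3 ≈ -0.63
i=4: S_4 = -4.22 * 0.53^4 ≈ -0.33
i=5: S_5 = -4.22 * 0.53^5 ≈ -0.18
The first 6 terms are: [-4.22, -2.24, -1.19, -0.63, -0.33, -0.18]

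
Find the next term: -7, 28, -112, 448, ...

Ratios: 28 / -7 = -4.0
This is a geometric sequence with common ratio r = -4.
Next term = 448 * -4 = -1792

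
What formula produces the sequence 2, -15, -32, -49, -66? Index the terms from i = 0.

Check differences: -15 - 2 = -17
-32 - -15 = -17
Common difference d = -17.
First term a = 2.
Formula: S_i = 2 - 17*i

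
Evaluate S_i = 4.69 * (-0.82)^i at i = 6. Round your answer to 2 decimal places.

S_6 = 4.69 * (-0.82)^6 ≈ 4.69 * 0.304 ≈ 1.43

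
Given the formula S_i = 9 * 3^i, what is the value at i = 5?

S_5 = 9 * 3^5 = 9 * 243 = 2187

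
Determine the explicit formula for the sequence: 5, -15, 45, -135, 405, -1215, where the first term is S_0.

Check ratios: -15 / 5 = -3.0
Common ratio r = -3.
First term a = 5.
Formula: S_i = 5 * (-3)^i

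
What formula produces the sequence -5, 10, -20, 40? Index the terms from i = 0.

Check ratios: 10 / -5 = -2.0
Common ratio r = -2.
First term a = -5.
Formula: S_i = -5 * (-2)^i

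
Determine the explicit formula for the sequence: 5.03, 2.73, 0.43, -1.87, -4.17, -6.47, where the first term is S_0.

Check differences: 2.73 - 5.03 = -2.3
0.43 - 2.73 = -2.3
Common difference d = -2.3.
First term a = 5.03.
Formula: S_i = 5.03 - 2.30*i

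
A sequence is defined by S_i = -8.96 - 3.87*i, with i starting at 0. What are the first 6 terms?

This is an arithmetic sequence.
i=0: S_0 = -8.96 + -3.87*0 = -8.96
i=1: S_1 = -8.96 + -3.87*1 = -12.83
i=2: S_2 = -8.96 + -3.87*2 = -16.7
i=3: S_3 = -8.96 + -3.87*3 = -20.57
i=4: S_4 = -8.96 + -3.87*4 = -24.44
i=5: S_5 = -8.96 + -3.87*5 = -28.31
The first 6 terms are: [-8.96, -12.83, -16.7, -20.57, -24.44, -28.31]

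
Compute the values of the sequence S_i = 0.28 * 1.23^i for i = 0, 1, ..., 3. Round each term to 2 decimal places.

This is a geometric sequence.
i=0: S_0 = 0.28 * 1.23^0 = 0.28
i=1: S_1 = 0.28 * 1.23^1 ≈ 0.34
i=2: S_2 = 0.28 * 1.23^2 ≈ 0.42
i=3: S_3 = 0.28 * 1.23^3 ≈ 0.52
The first 4 terms are: [0.28, 0.34, 0.42, 0.52]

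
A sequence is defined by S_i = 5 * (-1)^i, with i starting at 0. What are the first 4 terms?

This is a geometric sequence.
i=0: S_0 = 5 * (-1)^0 = 5
i=1: S_1 = 5 * (-1)^1 = -5
i=2: S_2 = 5 * (-1)^2 = 5
i=3: S_3 = 5 * (-1)^3 = -5
The first 4 terms are: [5, -5, 5, -5]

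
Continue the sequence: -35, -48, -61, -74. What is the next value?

Differences: -48 - -35 = -13
This is an arithmetic sequence with common difference d = -13.
Next term = -74 + -13 = -87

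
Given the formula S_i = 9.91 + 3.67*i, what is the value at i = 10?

S_10 = 9.91 + 3.67*10 = 9.91 + 36.7 = 46.61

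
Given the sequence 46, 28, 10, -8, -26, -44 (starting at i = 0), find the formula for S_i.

Check differences: 28 - 46 = -18
10 - 28 = -18
Common difference d = -18.
First term a = 46.
Formula: S_i = 46 - 18*i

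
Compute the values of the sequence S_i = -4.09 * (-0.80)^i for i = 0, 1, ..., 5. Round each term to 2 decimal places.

This is a geometric sequence.
i=0: S_0 = -4.09 * (-0.8)^0 = -4.09
i=1: S_1 = -4.09 * (-0.8)^1 ≈ 3.27
i=2: S_2 = -4.09 * (-0.8)^2 ≈ -2.62
i=3: S_3 = -4.09 * (-0.8)^3 ≈ 2.09
i=4: S_4 = -4.09 * (-0.8)^4 ≈ -1.68
i=5: S_5 = -4.09 * (-0.8)^5 ≈ 1.34
The first 6 terms are: [-4.09, 3.27, -2.62, 2.09, -1.68, 1.34]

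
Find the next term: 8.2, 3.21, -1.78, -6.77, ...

Differences: 3.21 - 8.2 = -4.99
This is an arithmetic sequence with common difference d = -4.99.
Next term = -6.77 + -4.99 = -11.76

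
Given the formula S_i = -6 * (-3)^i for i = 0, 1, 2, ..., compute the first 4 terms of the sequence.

This is a geometric sequence.
i=0: S_0 = -6 * (-3)^0 = -6
i=1: S_1 = -6 * (-3)^1 = 18
i=2: S_2 = -6 * (-3)^2 = -54
i=3: S_3 = -6 * (-3)^3 = 162
The first 4 terms are: [-6, 18, -54, 162]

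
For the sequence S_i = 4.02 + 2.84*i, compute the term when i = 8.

S_8 = 4.02 + 2.84*8 = 4.02 + 22.72 = 26.74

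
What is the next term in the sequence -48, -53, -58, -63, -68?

Differences: -53 - -48 = -5
This is an arithmetic sequence with common difference d = -5.
Next term = -68 + -5 = -73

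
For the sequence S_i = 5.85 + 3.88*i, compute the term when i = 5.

S_5 = 5.85 + 3.88*5 = 5.85 + 19.4 = 25.25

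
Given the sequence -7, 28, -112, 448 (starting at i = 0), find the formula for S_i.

Check ratios: 28 / -7 = -4.0
Common ratio r = -4.
First term a = -7.
Formula: S_i = -7 * (-4)^i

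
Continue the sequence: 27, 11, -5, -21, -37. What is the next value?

Differences: 11 - 27 = -16
This is an arithmetic sequence with common difference d = -16.
Next term = -37 + -16 = -53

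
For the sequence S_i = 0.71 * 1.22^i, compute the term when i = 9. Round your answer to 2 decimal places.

S_9 = 0.71 * 1.22^9 ≈ 0.71 * 5.9874 ≈ 4.25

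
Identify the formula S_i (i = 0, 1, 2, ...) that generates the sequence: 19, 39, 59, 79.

Check differences: 39 - 19 = 20
59 - 39 = 20
Common difference d = 20.
First term a = 19.
Formula: S_i = 19 + 20*i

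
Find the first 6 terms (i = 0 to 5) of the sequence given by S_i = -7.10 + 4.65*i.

This is an arithmetic sequence.
i=0: S_0 = -7.1 + 4.65*0 = -7.1
i=1: S_1 = -7.1 + 4.65*1 = -2.45
i=2: S_2 = -7.1 + 4.65*2 = 2.2
i=3: S_3 = -7.1 + 4.65*3 = 6.85
i=4: S_4 = -7.1 + 4.65*4 = 11.5
i=5: S_5 = -7.1 + 4.65*5 = 16.15
The first 6 terms are: [-7.1, -2.45, 2.2, 6.85, 11.5, 16.15]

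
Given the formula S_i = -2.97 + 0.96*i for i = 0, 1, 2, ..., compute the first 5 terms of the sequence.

This is an arithmetic sequence.
i=0: S_0 = -2.97 + 0.96*0 = -2.97
i=1: S_1 = -2.97 + 0.96*1 = -2.01
i=2: S_2 = -2.97 + 0.96*2 = -1.05
i=3: S_3 = -2.97 + 0.96*3 = -0.09
i=4: S_4 = -2.97 + 0.96*4 = 0.87
The first 5 terms are: [-2.97, -2.01, -1.05, -0.09, 0.87]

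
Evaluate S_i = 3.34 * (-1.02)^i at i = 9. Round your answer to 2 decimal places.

S_9 = 3.34 * (-1.02)^9 ≈ 3.34 * -1.1951 ≈ -3.99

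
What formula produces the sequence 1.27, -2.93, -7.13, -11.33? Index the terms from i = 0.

Check differences: -2.93 - 1.27 = -4.2
-7.13 - -2.93 = -4.2
Common difference d = -4.2.
First term a = 1.27.
Formula: S_i = 1.27 - 4.20*i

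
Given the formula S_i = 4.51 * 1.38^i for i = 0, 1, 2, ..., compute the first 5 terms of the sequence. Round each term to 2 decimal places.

This is a geometric sequence.
i=0: S_0 = 4.51 * 1.38^0 = 4.51
i=1: S_1 = 4.51 * 1.38^1 ≈ 6.22
i=2: S_2 = 4.51 * 1.38^2 ≈ 8.59
i=3: S_3 = 4.51 * 1.38^3 ≈ 11.85
i=4: S_4 = 4.51 * 1.38^4 ≈ 16.36
The first 5 terms are: [4.51, 6.22, 8.59, 11.85, 16.36]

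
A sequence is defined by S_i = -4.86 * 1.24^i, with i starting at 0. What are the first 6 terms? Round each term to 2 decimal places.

This is a geometric sequence.
i=0: S_0 = -4.86 * 1.24^0 = -4.86
i=1: S_1 = -4.86 * 1.24^1 ≈ -6.03
i=2: S_2 = -4.86 * 1.24^2 ≈ -7.47
i=3: S_3 = -4.86 * 1.24^3 ≈ -9.27
i=4: S_4 = -4.86 * 1.24^4 ≈ -11.49
i=5: S_5 = -4.86 * 1.24^5 ≈ -14.25
The first 6 terms are: [-4.86, -6.03, -7.47, -9.27, -11.49, -14.25]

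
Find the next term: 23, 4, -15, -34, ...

Differences: 4 - 23 = -19
This is an arithmetic sequence with common difference d = -19.
Next term = -34 + -19 = -53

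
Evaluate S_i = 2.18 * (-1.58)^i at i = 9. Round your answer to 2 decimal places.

S_9 = 2.18 * (-1.58)^9 ≈ 2.18 * -61.364 ≈ -133.77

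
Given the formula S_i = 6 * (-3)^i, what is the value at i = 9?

S_9 = 6 * (-3)^9 = 6 * -19683 = -118098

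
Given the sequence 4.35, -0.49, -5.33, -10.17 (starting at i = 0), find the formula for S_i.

Check differences: -0.49 - 4.35 = -4.84
-5.33 - -0.49 = -4.84
Common difference d = -4.84.
First term a = 4.35.
Formula: S_i = 4.35 - 4.84*i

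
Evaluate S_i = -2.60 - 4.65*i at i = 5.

S_5 = -2.6 + -4.65*5 = -2.6 + -23.25 = -25.85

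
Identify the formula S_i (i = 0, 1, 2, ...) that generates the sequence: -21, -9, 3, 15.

Check differences: -9 - -21 = 12
3 - -9 = 12
Common difference d = 12.
First term a = -21.
Formula: S_i = -21 + 12*i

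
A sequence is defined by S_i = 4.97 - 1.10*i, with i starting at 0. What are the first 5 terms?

This is an arithmetic sequence.
i=0: S_0 = 4.97 + -1.1*0 = 4.97
i=1: S_1 = 4.97 + -1.1*1 = 3.87
i=2: S_2 = 4.97 + -1.1*2 = 2.77
i=3: S_3 = 4.97 + -1.1*3 = 1.67
i=4: S_4 = 4.97 + -1.1*4 = 0.57
The first 5 terms are: [4.97, 3.87, 2.77, 1.67, 0.57]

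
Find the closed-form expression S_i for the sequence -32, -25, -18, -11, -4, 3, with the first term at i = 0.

Check differences: -25 - -32 = 7
-18 - -25 = 7
Common difference d = 7.
First term a = -32.
Formula: S_i = -32 + 7*i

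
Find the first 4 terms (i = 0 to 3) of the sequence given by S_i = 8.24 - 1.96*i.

This is an arithmetic sequence.
i=0: S_0 = 8.24 + -1.96*0 = 8.24
i=1: S_1 = 8.24 + -1.96*1 = 6.28
i=2: S_2 = 8.24 + -1.96*2 = 4.32
i=3: S_3 = 8.24 + -1.96*3 = 2.36
The first 4 terms are: [8.24, 6.28, 4.32, 2.36]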